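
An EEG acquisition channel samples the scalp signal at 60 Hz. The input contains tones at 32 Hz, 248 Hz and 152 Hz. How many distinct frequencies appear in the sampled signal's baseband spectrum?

2

fs/2 = 30 Hz.
32 Hz > fs/2 = 30 Hz, folds to fs − 32 Hz = 28 Hz.
248 Hz mod fs = 8 Hz.
8 Hz ≤ fs/2 = 30 Hz, appears at 8 Hz.
152 Hz mod fs = 32 Hz.
32 Hz > fs/2 = 30 Hz, folds to fs − 32 Hz = 28 Hz.
Distinct values: {8 Hz, 28 Hz} → 2.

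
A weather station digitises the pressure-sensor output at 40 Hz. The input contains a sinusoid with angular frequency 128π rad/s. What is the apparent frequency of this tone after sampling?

ω = 128π rad/s → f = ω/(2π) = 64 Hz.
64 Hz mod fs = 24 Hz.
24 Hz > fs/2 = 20 Hz, folds to fs − 24 Hz = 16 Hz.

16 Hz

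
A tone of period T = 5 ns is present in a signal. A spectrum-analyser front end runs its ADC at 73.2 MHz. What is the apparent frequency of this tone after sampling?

T = 5 ns → f = 1/T = 200 MHz.
200 MHz mod fs = 53.6 MHz.
53.6 MHz > fs/2 = 36.6 MHz, folds to fs − 53.6 MHz = 19.6 MHz.

19.6 MHz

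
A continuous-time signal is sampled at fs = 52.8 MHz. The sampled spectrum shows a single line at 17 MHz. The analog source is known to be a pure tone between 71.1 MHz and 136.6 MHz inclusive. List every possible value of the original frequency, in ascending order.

88.6 MHz, 122.6 MHz

Frequencies that alias to 17 MHz are k·fs ± 17 MHz for integer k ≥ 0.
k=0: 17 MHz.
k=1: 35.8 MHz, 69.8 MHz.
k=2: 88.6 MHz, 122.6 MHz.
k=3: 141.4 MHz, 175.4 MHz.
Within [71.1 MHz, 136.6 MHz]: 88.6 MHz, 122.6 MHz.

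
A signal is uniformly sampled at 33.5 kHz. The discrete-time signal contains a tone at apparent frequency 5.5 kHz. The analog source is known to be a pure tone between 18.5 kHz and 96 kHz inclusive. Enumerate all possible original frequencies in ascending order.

Frequencies that alias to 5.5 kHz are k·fs ± 5.5 kHz for integer k ≥ 0.
k=0: 5.5 kHz.
k=1: 28 kHz, 39 kHz.
k=2: 61.5 kHz, 72.5 kHz.
k=3: 95 kHz, 106 kHz.
k=4: 128.5 kHz, 139.5 kHz.
Within [18.5 kHz, 96 kHz]: 28 kHz, 39 kHz, 61.5 kHz, 72.5 kHz, 95 kHz.

28 kHz, 39 kHz, 61.5 kHz, 72.5 kHz, 95 kHz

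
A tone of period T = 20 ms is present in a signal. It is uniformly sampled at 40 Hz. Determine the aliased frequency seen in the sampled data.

10 Hz

T = 20 ms → f = 1/T = 50 Hz.
50 Hz mod fs = 10 Hz.
10 Hz ≤ fs/2 = 20 Hz, appears at 10 Hz.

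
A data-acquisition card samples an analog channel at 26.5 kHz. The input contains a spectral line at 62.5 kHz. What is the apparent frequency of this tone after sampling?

9.5 kHz

62.5 kHz mod fs = 9.5 kHz.
9.5 kHz ≤ fs/2 = 13.25 kHz, appears at 9.5 kHz.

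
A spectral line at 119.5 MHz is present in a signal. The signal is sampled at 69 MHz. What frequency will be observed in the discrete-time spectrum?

119.5 MHz mod fs = 50.5 MHz.
50.5 MHz > fs/2 = 34.5 MHz, folds to fs − 50.5 MHz = 18.5 MHz.

18.5 MHz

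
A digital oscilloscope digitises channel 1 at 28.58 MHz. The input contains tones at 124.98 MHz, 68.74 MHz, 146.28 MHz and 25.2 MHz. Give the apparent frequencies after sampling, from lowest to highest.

fs/2 = 14.29 MHz.
124.98 MHz mod fs = 10.66 MHz.
10.66 MHz ≤ fs/2 = 14.29 MHz, appears at 10.66 MHz.
68.74 MHz mod fs = 11.58 MHz.
11.58 MHz ≤ fs/2 = 14.29 MHz, appears at 11.58 MHz.
146.28 MHz mod fs = 3.38 MHz.
3.38 MHz ≤ fs/2 = 14.29 MHz, appears at 3.38 MHz.
25.2 MHz > fs/2 = 14.29 MHz, folds to fs − 25.2 MHz = 3.38 MHz.
Distinct values: {3.38 MHz, 10.66 MHz, 11.58 MHz}.

3.38 MHz, 10.66 MHz, 11.58 MHz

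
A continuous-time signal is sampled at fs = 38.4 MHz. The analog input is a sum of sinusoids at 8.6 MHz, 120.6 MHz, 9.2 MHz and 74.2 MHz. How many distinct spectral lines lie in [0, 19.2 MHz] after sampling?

4

fs/2 = 19.2 MHz.
8.6 MHz ≤ fs/2 = 19.2 MHz, passes unchanged.
120.6 MHz mod fs = 5.4 MHz.
5.4 MHz ≤ fs/2 = 19.2 MHz, appears at 5.4 MHz.
9.2 MHz ≤ fs/2 = 19.2 MHz, passes unchanged.
74.2 MHz mod fs = 35.8 MHz.
35.8 MHz > fs/2 = 19.2 MHz, folds to fs − 35.8 MHz = 2.6 MHz.
Distinct values: {2.6 MHz, 5.4 MHz, 8.6 MHz, 9.2 MHz} → 4.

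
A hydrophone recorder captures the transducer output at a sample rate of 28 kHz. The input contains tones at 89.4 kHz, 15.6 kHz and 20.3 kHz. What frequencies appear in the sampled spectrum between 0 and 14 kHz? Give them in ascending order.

5.4 kHz, 7.7 kHz, 12.4 kHz

fs/2 = 14 kHz.
89.4 kHz mod fs = 5.4 kHz.
5.4 kHz ≤ fs/2 = 14 kHz, appears at 5.4 kHz.
15.6 kHz > fs/2 = 14 kHz, folds to fs − 15.6 kHz = 12.4 kHz.
20.3 kHz > fs/2 = 14 kHz, folds to fs − 20.3 kHz = 7.7 kHz.
Distinct values: {5.4 kHz, 7.7 kHz, 12.4 kHz}.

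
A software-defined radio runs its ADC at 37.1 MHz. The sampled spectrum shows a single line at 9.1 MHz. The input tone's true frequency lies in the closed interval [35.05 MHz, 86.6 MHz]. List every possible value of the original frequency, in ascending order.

46.2 MHz, 65.1 MHz, 83.3 MHz

Frequencies that alias to 9.1 MHz are k·fs ± 9.1 MHz for integer k ≥ 0.
k=0: 9.1 MHz.
k=1: 28 MHz, 46.2 MHz.
k=2: 65.1 MHz, 83.3 MHz.
k=3: 102.2 MHz, 120.4 MHz.
Within [35.05 MHz, 86.6 MHz]: 46.2 MHz, 65.1 MHz, 83.3 MHz.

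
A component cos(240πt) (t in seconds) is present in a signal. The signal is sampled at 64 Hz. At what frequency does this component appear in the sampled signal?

8 Hz

ω = 240π rad/s → f = ω/(2π) = 120 Hz.
120 Hz mod fs = 56 Hz.
56 Hz > fs/2 = 32 Hz, folds to fs − 56 Hz = 8 Hz.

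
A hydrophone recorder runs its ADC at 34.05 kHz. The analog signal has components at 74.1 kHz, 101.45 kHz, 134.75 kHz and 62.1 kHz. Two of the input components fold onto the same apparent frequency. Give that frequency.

fs/2 = 17.025 kHz.
74.1 kHz mod fs = 6 kHz.
6 kHz ≤ fs/2 = 17.025 kHz, appears at 6 kHz.
101.45 kHz mod fs = 33.35 kHz.
33.35 kHz > fs/2 = 17.025 kHz, folds to fs − 33.35 kHz = 0.7 kHz.
134.75 kHz mod fs = 32.6 kHz.
32.6 kHz > fs/2 = 17.025 kHz, folds to fs − 32.6 kHz = 1.45 kHz.
62.1 kHz mod fs = 28.05 kHz.
28.05 kHz > fs/2 = 17.025 kHz, folds to fs − 28.05 kHz = 6 kHz.
62.1 kHz and 74.1 kHz both map to 6 kHz.

6 kHz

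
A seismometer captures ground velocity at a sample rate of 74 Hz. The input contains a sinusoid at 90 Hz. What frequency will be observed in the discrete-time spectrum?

90 Hz mod fs = 16 Hz.
16 Hz ≤ fs/2 = 37 Hz, appears at 16 Hz.

16 Hz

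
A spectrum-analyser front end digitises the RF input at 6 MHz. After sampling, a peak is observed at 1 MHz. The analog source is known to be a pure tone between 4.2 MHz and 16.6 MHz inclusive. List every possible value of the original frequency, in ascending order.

5 MHz, 7 MHz, 11 MHz, 13 MHz

Frequencies that alias to 1 MHz are k·fs ± 1 MHz for integer k ≥ 0.
k=0: 1 MHz.
k=1: 5 MHz, 7 MHz.
k=2: 11 MHz, 13 MHz.
k=3: 17 MHz, 19 MHz.
Within [4.2 MHz, 16.6 MHz]: 5 MHz, 7 MHz, 11 MHz, 13 MHz.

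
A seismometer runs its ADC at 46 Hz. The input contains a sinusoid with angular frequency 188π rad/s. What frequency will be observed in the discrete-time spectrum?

2 Hz

ω = 188π rad/s → f = ω/(2π) = 94 Hz.
94 Hz mod fs = 2 Hz.
2 Hz ≤ fs/2 = 23 Hz, appears at 2 Hz.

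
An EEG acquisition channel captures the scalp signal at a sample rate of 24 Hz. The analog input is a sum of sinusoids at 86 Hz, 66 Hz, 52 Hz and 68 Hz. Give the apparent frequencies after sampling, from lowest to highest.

4 Hz, 6 Hz, 10 Hz

fs/2 = 12 Hz.
86 Hz mod fs = 14 Hz.
14 Hz > fs/2 = 12 Hz, folds to fs − 14 Hz = 10 Hz.
66 Hz mod fs = 18 Hz.
18 Hz > fs/2 = 12 Hz, folds to fs − 18 Hz = 6 Hz.
52 Hz mod fs = 4 Hz.
4 Hz ≤ fs/2 = 12 Hz, appears at 4 Hz.
68 Hz mod fs = 20 Hz.
20 Hz > fs/2 = 12 Hz, folds to fs − 20 Hz = 4 Hz.
Distinct values: {4 Hz, 6 Hz, 10 Hz}.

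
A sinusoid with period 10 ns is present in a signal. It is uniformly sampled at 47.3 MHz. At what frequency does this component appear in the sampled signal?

T = 10 ns → f = 1/T = 100 MHz.
100 MHz mod fs = 5.4 MHz.
5.4 MHz ≤ fs/2 = 23.65 MHz, appears at 5.4 MHz.

5.4 MHz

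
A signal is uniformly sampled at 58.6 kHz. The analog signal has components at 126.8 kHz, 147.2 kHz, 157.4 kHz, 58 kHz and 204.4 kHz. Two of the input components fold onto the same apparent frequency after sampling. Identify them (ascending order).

fs/2 = 29.3 kHz.
126.8 kHz mod fs = 9.6 kHz.
9.6 kHz ≤ fs/2 = 29.3 kHz, appears at 9.6 kHz.
147.2 kHz mod fs = 30 kHz.
30 kHz > fs/2 = 29.3 kHz, folds to fs − 30 kHz = 28.6 kHz.
157.4 kHz mod fs = 40.2 kHz.
40.2 kHz > fs/2 = 29.3 kHz, folds to fs − 40.2 kHz = 18.4 kHz.
58 kHz > fs/2 = 29.3 kHz, folds to fs − 58 kHz = 0.6 kHz.
204.4 kHz mod fs = 28.6 kHz.
28.6 kHz ≤ fs/2 = 29.3 kHz, appears at 28.6 kHz.
147.2 kHz and 204.4 kHz both map to 28.6 kHz.

147.2 kHz, 204.4 kHz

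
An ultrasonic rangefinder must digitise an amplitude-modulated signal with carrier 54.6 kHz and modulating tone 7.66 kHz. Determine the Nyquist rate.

AM sidebands sit at fc ± fm = 46.94 kHz and 62.26 kHz.
Highest-frequency component: 62.26 kHz.
Nyquist rate = 2 × 62.26 kHz = 124.52 kHz.

124.52 kHz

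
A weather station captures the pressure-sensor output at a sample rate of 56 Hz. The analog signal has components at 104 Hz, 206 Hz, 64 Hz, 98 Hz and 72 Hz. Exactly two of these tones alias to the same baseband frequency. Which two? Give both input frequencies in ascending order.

fs/2 = 28 Hz.
104 Hz mod fs = 48 Hz.
48 Hz > fs/2 = 28 Hz, folds to fs − 48 Hz = 8 Hz.
206 Hz mod fs = 38 Hz.
38 Hz > fs/2 = 28 Hz, folds to fs − 38 Hz = 18 Hz.
64 Hz mod fs = 8 Hz.
8 Hz ≤ fs/2 = 28 Hz, appears at 8 Hz.
98 Hz mod fs = 42 Hz.
42 Hz > fs/2 = 28 Hz, folds to fs − 42 Hz = 14 Hz.
72 Hz mod fs = 16 Hz.
16 Hz ≤ fs/2 = 28 Hz, appears at 16 Hz.
64 Hz and 104 Hz both map to 8 Hz.

64 Hz, 104 Hz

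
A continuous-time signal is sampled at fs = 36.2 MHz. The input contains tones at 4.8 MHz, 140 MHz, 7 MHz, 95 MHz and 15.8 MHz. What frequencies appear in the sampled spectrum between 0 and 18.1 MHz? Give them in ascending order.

4.8 MHz, 7 MHz, 13.6 MHz, 15.8 MHz

fs/2 = 18.1 MHz.
4.8 MHz ≤ fs/2 = 18.1 MHz, passes unchanged.
140 MHz mod fs = 31.4 MHz.
31.4 MHz > fs/2 = 18.1 MHz, folds to fs − 31.4 MHz = 4.8 MHz.
7 MHz ≤ fs/2 = 18.1 MHz, passes unchanged.
95 MHz mod fs = 22.6 MHz.
22.6 MHz > fs/2 = 18.1 MHz, folds to fs − 22.6 MHz = 13.6 MHz.
15.8 MHz ≤ fs/2 = 18.1 MHz, passes unchanged.
Distinct values: {4.8 MHz, 7 MHz, 13.6 MHz, 15.8 MHz}.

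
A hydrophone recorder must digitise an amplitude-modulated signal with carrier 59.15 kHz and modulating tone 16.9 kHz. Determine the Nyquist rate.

AM sidebands sit at fc ± fm = 42.25 kHz and 76.05 kHz.
Highest-frequency component: 76.05 kHz.
Nyquist rate = 2 × 76.05 kHz = 152.1 kHz.

152.1 kHz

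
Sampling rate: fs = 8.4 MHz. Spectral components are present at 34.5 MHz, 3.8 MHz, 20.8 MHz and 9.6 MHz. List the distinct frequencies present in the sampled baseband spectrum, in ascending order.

fs/2 = 4.2 MHz.
34.5 MHz mod fs = 0.9 MHz.
0.9 MHz ≤ fs/2 = 4.2 MHz, appears at 0.9 MHz.
3.8 MHz ≤ fs/2 = 4.2 MHz, passes unchanged.
20.8 MHz mod fs = 4 MHz.
4 MHz ≤ fs/2 = 4.2 MHz, appears at 4 MHz.
9.6 MHz mod fs = 1.2 MHz.
1.2 MHz ≤ fs/2 = 4.2 MHz, appears at 1.2 MHz.
Distinct values: {0.9 MHz, 1.2 MHz, 3.8 MHz, 4 MHz}.

0.9 MHz, 1.2 MHz, 3.8 MHz, 4 MHz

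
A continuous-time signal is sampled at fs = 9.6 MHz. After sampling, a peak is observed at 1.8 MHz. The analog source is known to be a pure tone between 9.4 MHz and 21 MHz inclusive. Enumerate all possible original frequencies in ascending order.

Frequencies that alias to 1.8 MHz are k·fs ± 1.8 MHz for integer k ≥ 0.
k=0: 1.8 MHz.
k=1: 7.8 MHz, 11.4 MHz.
k=2: 17.4 MHz, 21 MHz.
k=3: 27 MHz, 30.6 MHz.
Within [9.4 MHz, 21 MHz]: 11.4 MHz, 17.4 MHz, 21 MHz.

11.4 MHz, 17.4 MHz, 21 MHz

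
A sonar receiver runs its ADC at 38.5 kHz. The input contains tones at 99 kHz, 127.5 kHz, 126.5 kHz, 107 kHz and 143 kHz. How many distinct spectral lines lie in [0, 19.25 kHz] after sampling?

4

fs/2 = 19.25 kHz.
99 kHz mod fs = 22 kHz.
22 kHz > fs/2 = 19.25 kHz, folds to fs − 22 kHz = 16.5 kHz.
127.5 kHz mod fs = 12 kHz.
12 kHz ≤ fs/2 = 19.25 kHz, appears at 12 kHz.
126.5 kHz mod fs = 11 kHz.
11 kHz ≤ fs/2 = 19.25 kHz, appears at 11 kHz.
107 kHz mod fs = 30 kHz.
30 kHz > fs/2 = 19.25 kHz, folds to fs − 30 kHz = 8.5 kHz.
143 kHz mod fs = 27.5 kHz.
27.5 kHz > fs/2 = 19.25 kHz, folds to fs − 27.5 kHz = 11 kHz.
Distinct values: {8.5 kHz, 11 kHz, 12 kHz, 16.5 kHz} → 4.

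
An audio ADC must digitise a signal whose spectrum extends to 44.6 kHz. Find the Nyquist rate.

Nyquist rate = 2 × 44.6 kHz = 89.2 kHz.

89.2 kHz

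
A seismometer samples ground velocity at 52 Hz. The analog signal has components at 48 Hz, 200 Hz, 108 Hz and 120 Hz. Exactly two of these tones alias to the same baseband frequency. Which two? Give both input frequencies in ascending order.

48 Hz, 108 Hz

fs/2 = 26 Hz.
48 Hz > fs/2 = 26 Hz, folds to fs − 48 Hz = 4 Hz.
200 Hz mod fs = 44 Hz.
44 Hz > fs/2 = 26 Hz, folds to fs − 44 Hz = 8 Hz.
108 Hz mod fs = 4 Hz.
4 Hz ≤ fs/2 = 26 Hz, appears at 4 Hz.
120 Hz mod fs = 16 Hz.
16 Hz ≤ fs/2 = 26 Hz, appears at 16 Hz.
48 Hz and 108 Hz both map to 4 Hz.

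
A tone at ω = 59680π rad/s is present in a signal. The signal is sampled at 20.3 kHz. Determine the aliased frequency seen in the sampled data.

9.54 kHz

ω = 59680π rad/s → f = ω/(2π) = 29840 Hz = 29.84 kHz.
29.84 kHz mod fs = 9.54 kHz.
9.54 kHz ≤ fs/2 = 10.15 kHz, appears at 9.54 kHz.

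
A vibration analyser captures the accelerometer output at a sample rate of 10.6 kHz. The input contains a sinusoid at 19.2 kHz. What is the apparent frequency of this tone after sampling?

19.2 kHz mod fs = 8.6 kHz.
8.6 kHz > fs/2 = 5.3 kHz, folds to fs − 8.6 kHz = 2 kHz.

2 kHz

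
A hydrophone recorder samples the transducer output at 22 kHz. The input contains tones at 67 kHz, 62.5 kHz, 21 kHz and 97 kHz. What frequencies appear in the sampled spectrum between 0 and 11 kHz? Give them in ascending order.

1 kHz, 3.5 kHz, 9 kHz

fs/2 = 11 kHz.
67 kHz mod fs = 1 kHz.
1 kHz ≤ fs/2 = 11 kHz, appears at 1 kHz.
62.5 kHz mod fs = 18.5 kHz.
18.5 kHz > fs/2 = 11 kHz, folds to fs − 18.5 kHz = 3.5 kHz.
21 kHz > fs/2 = 11 kHz, folds to fs − 21 kHz = 1 kHz.
97 kHz mod fs = 9 kHz.
9 kHz ≤ fs/2 = 11 kHz, appears at 9 kHz.
Distinct values: {1 kHz, 3.5 kHz, 9 kHz}.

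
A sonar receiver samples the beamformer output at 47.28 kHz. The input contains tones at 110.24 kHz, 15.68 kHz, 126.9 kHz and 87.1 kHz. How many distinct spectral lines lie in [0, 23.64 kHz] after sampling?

fs/2 = 23.64 kHz.
110.24 kHz mod fs = 15.68 kHz.
15.68 kHz ≤ fs/2 = 23.64 kHz, appears at 15.68 kHz.
15.68 kHz ≤ fs/2 = 23.64 kHz, passes unchanged.
126.9 kHz mod fs = 32.34 kHz.
32.34 kHz > fs/2 = 23.64 kHz, folds to fs − 32.34 kHz = 14.94 kHz.
87.1 kHz mod fs = 39.82 kHz.
39.82 kHz > fs/2 = 23.64 kHz, folds to fs − 39.82 kHz = 7.46 kHz.
Distinct values: {7.46 kHz, 14.94 kHz, 15.68 kHz} → 3.

3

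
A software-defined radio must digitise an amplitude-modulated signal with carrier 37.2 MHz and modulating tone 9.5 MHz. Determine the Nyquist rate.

AM sidebands sit at fc ± fm = 27.7 MHz and 46.7 MHz.
Highest-frequency component: 46.7 MHz.
Nyquist rate = 2 × 46.7 MHz = 93.4 MHz.

93.4 MHz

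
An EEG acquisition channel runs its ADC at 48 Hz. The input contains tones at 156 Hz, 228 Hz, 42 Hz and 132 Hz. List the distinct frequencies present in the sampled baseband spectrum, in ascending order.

fs/2 = 24 Hz.
156 Hz mod fs = 12 Hz.
12 Hz ≤ fs/2 = 24 Hz, appears at 12 Hz.
228 Hz mod fs = 36 Hz.
36 Hz > fs/2 = 24 Hz, folds to fs − 36 Hz = 12 Hz.
42 Hz > fs/2 = 24 Hz, folds to fs − 42 Hz = 6 Hz.
132 Hz mod fs = 36 Hz.
36 Hz > fs/2 = 24 Hz, folds to fs − 36 Hz = 12 Hz.
Distinct values: {6 Hz, 12 Hz}.

6 Hz, 12 Hz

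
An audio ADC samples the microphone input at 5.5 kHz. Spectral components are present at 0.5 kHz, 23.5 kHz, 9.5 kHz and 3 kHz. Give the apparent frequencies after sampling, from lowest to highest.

0.5 kHz, 1.5 kHz, 2.5 kHz

fs/2 = 2.75 kHz.
0.5 kHz ≤ fs/2 = 2.75 kHz, passes unchanged.
23.5 kHz mod fs = 1.5 kHz.
1.5 kHz ≤ fs/2 = 2.75 kHz, appears at 1.5 kHz.
9.5 kHz mod fs = 4 kHz.
4 kHz > fs/2 = 2.75 kHz, folds to fs − 4 kHz = 1.5 kHz.
3 kHz > fs/2 = 2.75 kHz, folds to fs − 3 kHz = 2.5 kHz.
Distinct values: {0.5 kHz, 1.5 kHz, 2.5 kHz}.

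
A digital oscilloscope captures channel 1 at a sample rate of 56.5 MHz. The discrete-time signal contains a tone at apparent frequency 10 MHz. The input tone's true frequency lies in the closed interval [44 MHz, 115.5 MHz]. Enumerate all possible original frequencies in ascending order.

46.5 MHz, 66.5 MHz, 103 MHz

Frequencies that alias to 10 MHz are k·fs ± 10 MHz for integer k ≥ 0.
k=0: 10 MHz.
k=1: 46.5 MHz, 66.5 MHz.
k=2: 103 MHz, 123 MHz.
k=3: 159.5 MHz, 179.5 MHz.
Within [44 MHz, 115.5 MHz]: 46.5 MHz, 66.5 MHz, 103 MHz.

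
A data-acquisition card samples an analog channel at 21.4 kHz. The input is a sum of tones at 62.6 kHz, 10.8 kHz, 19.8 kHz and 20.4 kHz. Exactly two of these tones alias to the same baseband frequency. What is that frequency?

fs/2 = 10.7 kHz.
62.6 kHz mod fs = 19.8 kHz.
19.8 kHz > fs/2 = 10.7 kHz, folds to fs − 19.8 kHz = 1.6 kHz.
10.8 kHz > fs/2 = 10.7 kHz, folds to fs − 10.8 kHz = 10.6 kHz.
19.8 kHz > fs/2 = 10.7 kHz, folds to fs − 19.8 kHz = 1.6 kHz.
20.4 kHz > fs/2 = 10.7 kHz, folds to fs − 20.4 kHz = 1 kHz.
19.8 kHz and 62.6 kHz both map to 1.6 kHz.

1.6 kHz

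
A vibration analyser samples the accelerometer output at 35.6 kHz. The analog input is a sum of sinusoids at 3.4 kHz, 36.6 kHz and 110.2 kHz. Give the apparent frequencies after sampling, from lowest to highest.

fs/2 = 17.8 kHz.
3.4 kHz ≤ fs/2 = 17.8 kHz, passes unchanged.
36.6 kHz mod fs = 1 kHz.
1 kHz ≤ fs/2 = 17.8 kHz, appears at 1 kHz.
110.2 kHz mod fs = 3.4 kHz.
3.4 kHz ≤ fs/2 = 17.8 kHz, appears at 3.4 kHz.
Distinct values: {1 kHz, 3.4 kHz}.

1 kHz, 3.4 kHz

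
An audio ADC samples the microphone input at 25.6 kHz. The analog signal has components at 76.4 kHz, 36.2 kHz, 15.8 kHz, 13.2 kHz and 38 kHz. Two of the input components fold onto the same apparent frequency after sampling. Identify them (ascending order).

13.2 kHz, 38 kHz

fs/2 = 12.8 kHz.
76.4 kHz mod fs = 25.2 kHz.
25.2 kHz > fs/2 = 12.8 kHz, folds to fs − 25.2 kHz = 0.4 kHz.
36.2 kHz mod fs = 10.6 kHz.
10.6 kHz ≤ fs/2 = 12.8 kHz, appears at 10.6 kHz.
15.8 kHz > fs/2 = 12.8 kHz, folds to fs − 15.8 kHz = 9.8 kHz.
13.2 kHz > fs/2 = 12.8 kHz, folds to fs − 13.2 kHz = 12.4 kHz.
38 kHz mod fs = 12.4 kHz.
12.4 kHz ≤ fs/2 = 12.8 kHz, appears at 12.4 kHz.
13.2 kHz and 38 kHz both map to 12.4 kHz.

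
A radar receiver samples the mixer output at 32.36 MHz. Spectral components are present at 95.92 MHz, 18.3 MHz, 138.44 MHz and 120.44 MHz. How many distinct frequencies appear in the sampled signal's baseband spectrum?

fs/2 = 16.18 MHz.
95.92 MHz mod fs = 31.2 MHz.
31.2 MHz > fs/2 = 16.18 MHz, folds to fs − 31.2 MHz = 1.16 MHz.
18.3 MHz > fs/2 = 16.18 MHz, folds to fs − 18.3 MHz = 14.06 MHz.
138.44 MHz mod fs = 9 MHz.
9 MHz ≤ fs/2 = 16.18 MHz, appears at 9 MHz.
120.44 MHz mod fs = 23.36 MHz.
23.36 MHz > fs/2 = 16.18 MHz, folds to fs − 23.36 MHz = 9 MHz.
Distinct values: {1.16 MHz, 9 MHz, 14.06 MHz} → 3.

3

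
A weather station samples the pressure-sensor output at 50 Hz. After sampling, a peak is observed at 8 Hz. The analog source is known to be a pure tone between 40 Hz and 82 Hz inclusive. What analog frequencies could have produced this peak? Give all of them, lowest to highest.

42 Hz, 58 Hz

Frequencies that alias to 8 Hz are k·fs ± 8 Hz for integer k ≥ 0.
k=0: 8 Hz.
k=1: 42 Hz, 58 Hz.
k=2: 92 Hz, 108 Hz.
Within [40 Hz, 82 Hz]: 42 Hz, 58 Hz.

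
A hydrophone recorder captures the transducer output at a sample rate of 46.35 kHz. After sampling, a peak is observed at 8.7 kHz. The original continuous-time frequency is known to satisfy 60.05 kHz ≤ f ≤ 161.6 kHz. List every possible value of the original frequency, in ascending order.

84 kHz, 101.4 kHz, 130.35 kHz, 147.75 kHz

Frequencies that alias to 8.7 kHz are k·fs ± 8.7 kHz for integer k ≥ 0.
k=0: 8.7 kHz.
k=1: 37.65 kHz, 55.05 kHz.
k=2: 84 kHz, 101.4 kHz.
k=3: 130.35 kHz, 147.75 kHz.
k=4: 176.7 kHz, 194.1 kHz.
Within [60.05 kHz, 161.6 kHz]: 84 kHz, 101.4 kHz, 130.35 kHz, 147.75 kHz.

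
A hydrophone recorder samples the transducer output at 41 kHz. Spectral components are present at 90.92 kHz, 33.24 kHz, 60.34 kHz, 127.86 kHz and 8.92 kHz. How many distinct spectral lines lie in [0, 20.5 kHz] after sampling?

fs/2 = 20.5 kHz.
90.92 kHz mod fs = 8.92 kHz.
8.92 kHz ≤ fs/2 = 20.5 kHz, appears at 8.92 kHz.
33.24 kHz > fs/2 = 20.5 kHz, folds to fs − 33.24 kHz = 7.76 kHz.
60.34 kHz mod fs = 19.34 kHz.
19.34 kHz ≤ fs/2 = 20.5 kHz, appears at 19.34 kHz.
127.86 kHz mod fs = 4.86 kHz.
4.86 kHz ≤ fs/2 = 20.5 kHz, appears at 4.86 kHz.
8.92 kHz ≤ fs/2 = 20.5 kHz, passes unchanged.
Distinct values: {4.86 kHz, 7.76 kHz, 8.92 kHz, 19.34 kHz} → 4.

4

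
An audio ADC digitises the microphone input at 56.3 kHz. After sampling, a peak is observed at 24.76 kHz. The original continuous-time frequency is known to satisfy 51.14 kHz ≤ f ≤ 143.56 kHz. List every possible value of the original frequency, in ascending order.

81.06 kHz, 87.84 kHz, 137.36 kHz

Frequencies that alias to 24.76 kHz are k·fs ± 24.76 kHz for integer k ≥ 0.
k=0: 24.76 kHz.
k=1: 31.54 kHz, 81.06 kHz.
k=2: 87.84 kHz, 137.36 kHz.
k=3: 144.14 kHz, 193.66 kHz.
Within [51.14 kHz, 143.56 kHz]: 81.06 kHz, 87.84 kHz, 137.36 kHz.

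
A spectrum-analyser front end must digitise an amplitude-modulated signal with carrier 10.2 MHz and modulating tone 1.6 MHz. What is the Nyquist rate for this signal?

23.6 MHz

AM sidebands sit at fc ± fm = 8.6 MHz and 11.8 MHz.
Highest-frequency component: 11.8 MHz.
Nyquist rate = 2 × 11.8 MHz = 23.6 MHz.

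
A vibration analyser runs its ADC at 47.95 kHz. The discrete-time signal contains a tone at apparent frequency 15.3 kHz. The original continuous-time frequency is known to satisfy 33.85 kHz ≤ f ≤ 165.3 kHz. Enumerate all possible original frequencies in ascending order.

63.25 kHz, 80.6 kHz, 111.2 kHz, 128.55 kHz, 159.15 kHz

Frequencies that alias to 15.3 kHz are k·fs ± 15.3 kHz for integer k ≥ 0.
k=0: 15.3 kHz.
k=1: 32.65 kHz, 63.25 kHz.
k=2: 80.6 kHz, 111.2 kHz.
k=3: 128.55 kHz, 159.15 kHz.
k=4: 176.5 kHz, 207.1 kHz.
Within [33.85 kHz, 165.3 kHz]: 63.25 kHz, 80.6 kHz, 111.2 kHz, 128.55 kHz, 159.15 kHz.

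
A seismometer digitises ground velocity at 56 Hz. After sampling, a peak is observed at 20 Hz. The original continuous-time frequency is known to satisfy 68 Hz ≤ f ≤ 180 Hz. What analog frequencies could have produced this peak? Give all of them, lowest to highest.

76 Hz, 92 Hz, 132 Hz, 148 Hz

Frequencies that alias to 20 Hz are k·fs ± 20 Hz for integer k ≥ 0.
k=0: 20 Hz.
k=1: 36 Hz, 76 Hz.
k=2: 92 Hz, 132 Hz.
k=3: 148 Hz, 188 Hz.
k=4: 204 Hz, 244 Hz.
Within [68 Hz, 180 Hz]: 76 Hz, 92 Hz, 132 Hz, 148 Hz.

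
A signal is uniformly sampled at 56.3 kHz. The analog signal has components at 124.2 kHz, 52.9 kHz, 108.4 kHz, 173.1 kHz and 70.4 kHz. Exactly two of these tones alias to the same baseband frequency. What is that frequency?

fs/2 = 28.15 kHz.
124.2 kHz mod fs = 11.6 kHz.
11.6 kHz ≤ fs/2 = 28.15 kHz, appears at 11.6 kHz.
52.9 kHz > fs/2 = 28.15 kHz, folds to fs − 52.9 kHz = 3.4 kHz.
108.4 kHz mod fs = 52.1 kHz.
52.1 kHz > fs/2 = 28.15 kHz, folds to fs − 52.1 kHz = 4.2 kHz.
173.1 kHz mod fs = 4.2 kHz.
4.2 kHz ≤ fs/2 = 28.15 kHz, appears at 4.2 kHz.
70.4 kHz mod fs = 14.1 kHz.
14.1 kHz ≤ fs/2 = 28.15 kHz, appears at 14.1 kHz.
108.4 kHz and 173.1 kHz both map to 4.2 kHz.

4.2 kHz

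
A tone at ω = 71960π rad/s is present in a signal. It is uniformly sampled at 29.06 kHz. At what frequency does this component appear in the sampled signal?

6.92 kHz

ω = 71960π rad/s → f = ω/(2π) = 35980 Hz = 35.98 kHz.
35.98 kHz mod fs = 6.92 kHz.
6.92 kHz ≤ fs/2 = 14.53 kHz, appears at 6.92 kHz.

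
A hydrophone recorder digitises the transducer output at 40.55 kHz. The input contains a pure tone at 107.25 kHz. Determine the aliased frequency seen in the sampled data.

14.4 kHz

107.25 kHz mod fs = 26.15 kHz.
26.15 kHz > fs/2 = 20.275 kHz, folds to fs − 26.15 kHz = 14.4 kHz.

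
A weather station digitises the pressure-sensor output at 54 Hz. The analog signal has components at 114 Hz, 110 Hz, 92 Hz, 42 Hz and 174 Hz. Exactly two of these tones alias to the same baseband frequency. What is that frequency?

fs/2 = 27 Hz.
114 Hz mod fs = 6 Hz.
6 Hz ≤ fs/2 = 27 Hz, appears at 6 Hz.
110 Hz mod fs = 2 Hz.
2 Hz ≤ fs/2 = 27 Hz, appears at 2 Hz.
92 Hz mod fs = 38 Hz.
38 Hz > fs/2 = 27 Hz, folds to fs − 38 Hz = 16 Hz.
42 Hz > fs/2 = 27 Hz, folds to fs − 42 Hz = 12 Hz.
174 Hz mod fs = 12 Hz.
12 Hz ≤ fs/2 = 27 Hz, appears at 12 Hz.
42 Hz and 174 Hz both map to 12 Hz.

12 Hz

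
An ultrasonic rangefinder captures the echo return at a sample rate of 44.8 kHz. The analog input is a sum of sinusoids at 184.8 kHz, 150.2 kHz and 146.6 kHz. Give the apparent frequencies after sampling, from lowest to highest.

5.6 kHz, 12.2 kHz, 15.8 kHz

fs/2 = 22.4 kHz.
184.8 kHz mod fs = 5.6 kHz.
5.6 kHz ≤ fs/2 = 22.4 kHz, appears at 5.6 kHz.
150.2 kHz mod fs = 15.8 kHz.
15.8 kHz ≤ fs/2 = 22.4 kHz, appears at 15.8 kHz.
146.6 kHz mod fs = 12.2 kHz.
12.2 kHz ≤ fs/2 = 22.4 kHz, appears at 12.2 kHz.
Distinct values: {5.6 kHz, 12.2 kHz, 15.8 kHz}.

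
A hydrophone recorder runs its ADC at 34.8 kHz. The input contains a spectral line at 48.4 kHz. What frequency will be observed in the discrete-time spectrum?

48.4 kHz mod fs = 13.6 kHz.
13.6 kHz ≤ fs/2 = 17.4 kHz, appears at 13.6 kHz.

13.6 kHz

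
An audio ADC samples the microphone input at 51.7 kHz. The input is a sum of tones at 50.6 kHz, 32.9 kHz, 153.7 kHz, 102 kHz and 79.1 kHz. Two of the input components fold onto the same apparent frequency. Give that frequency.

1.4 kHz

fs/2 = 25.85 kHz.
50.6 kHz > fs/2 = 25.85 kHz, folds to fs − 50.6 kHz = 1.1 kHz.
32.9 kHz > fs/2 = 25.85 kHz, folds to fs − 32.9 kHz = 18.8 kHz.
153.7 kHz mod fs = 50.3 kHz.
50.3 kHz > fs/2 = 25.85 kHz, folds to fs − 50.3 kHz = 1.4 kHz.
102 kHz mod fs = 50.3 kHz.
50.3 kHz > fs/2 = 25.85 kHz, folds to fs − 50.3 kHz = 1.4 kHz.
79.1 kHz mod fs = 27.4 kHz.
27.4 kHz > fs/2 = 25.85 kHz, folds to fs − 27.4 kHz = 24.3 kHz.
102 kHz and 153.7 kHz both map to 1.4 kHz.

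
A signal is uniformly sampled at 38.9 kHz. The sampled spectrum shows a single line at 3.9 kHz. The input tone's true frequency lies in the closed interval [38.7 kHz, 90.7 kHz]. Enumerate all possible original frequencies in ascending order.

42.8 kHz, 73.9 kHz, 81.7 kHz

Frequencies that alias to 3.9 kHz are k·fs ± 3.9 kHz for integer k ≥ 0.
k=0: 3.9 kHz.
k=1: 35 kHz, 42.8 kHz.
k=2: 73.9 kHz, 81.7 kHz.
k=3: 112.8 kHz, 120.6 kHz.
Within [38.7 kHz, 90.7 kHz]: 42.8 kHz, 73.9 kHz, 81.7 kHz.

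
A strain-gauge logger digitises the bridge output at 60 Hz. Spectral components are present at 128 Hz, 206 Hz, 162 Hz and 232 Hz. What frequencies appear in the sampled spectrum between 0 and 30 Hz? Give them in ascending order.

8 Hz, 18 Hz, 26 Hz

fs/2 = 30 Hz.
128 Hz mod fs = 8 Hz.
8 Hz ≤ fs/2 = 30 Hz, appears at 8 Hz.
206 Hz mod fs = 26 Hz.
26 Hz ≤ fs/2 = 30 Hz, appears at 26 Hz.
162 Hz mod fs = 42 Hz.
42 Hz > fs/2 = 30 Hz, folds to fs − 42 Hz = 18 Hz.
232 Hz mod fs = 52 Hz.
52 Hz > fs/2 = 30 Hz, folds to fs − 52 Hz = 8 Hz.
Distinct values: {8 Hz, 18 Hz, 26 Hz}.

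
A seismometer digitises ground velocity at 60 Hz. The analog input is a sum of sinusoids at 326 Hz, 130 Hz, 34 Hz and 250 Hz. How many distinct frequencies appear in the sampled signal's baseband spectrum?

fs/2 = 30 Hz.
326 Hz mod fs = 26 Hz.
26 Hz ≤ fs/2 = 30 Hz, appears at 26 Hz.
130 Hz mod fs = 10 Hz.
10 Hz ≤ fs/2 = 30 Hz, appears at 10 Hz.
34 Hz > fs/2 = 30 Hz, folds to fs − 34 Hz = 26 Hz.
250 Hz mod fs = 10 Hz.
10 Hz ≤ fs/2 = 30 Hz, appears at 10 Hz.
Distinct values: {10 Hz, 26 Hz} → 2.

2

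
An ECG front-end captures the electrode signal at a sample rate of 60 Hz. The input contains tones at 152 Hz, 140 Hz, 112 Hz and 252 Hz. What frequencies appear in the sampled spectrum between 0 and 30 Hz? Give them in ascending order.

fs/2 = 30 Hz.
152 Hz mod fs = 32 Hz.
32 Hz > fs/2 = 30 Hz, folds to fs − 32 Hz = 28 Hz.
140 Hz mod fs = 20 Hz.
20 Hz ≤ fs/2 = 30 Hz, appears at 20 Hz.
112 Hz mod fs = 52 Hz.
52 Hz > fs/2 = 30 Hz, folds to fs − 52 Hz = 8 Hz.
252 Hz mod fs = 12 Hz.
12 Hz ≤ fs/2 = 30 Hz, appears at 12 Hz.
Distinct values: {8 Hz, 12 Hz, 20 Hz, 28 Hz}.

8 Hz, 12 Hz, 20 Hz, 28 Hz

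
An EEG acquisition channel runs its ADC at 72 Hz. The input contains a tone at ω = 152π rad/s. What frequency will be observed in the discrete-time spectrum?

4 Hz

ω = 152π rad/s → f = ω/(2π) = 76 Hz.
76 Hz mod fs = 4 Hz.
4 Hz ≤ fs/2 = 36 Hz, appears at 4 Hz.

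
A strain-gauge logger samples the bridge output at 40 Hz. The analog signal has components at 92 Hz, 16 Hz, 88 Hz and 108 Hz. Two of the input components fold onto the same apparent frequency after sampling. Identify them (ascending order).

fs/2 = 20 Hz.
92 Hz mod fs = 12 Hz.
12 Hz ≤ fs/2 = 20 Hz, appears at 12 Hz.
16 Hz ≤ fs/2 = 20 Hz, passes unchanged.
88 Hz mod fs = 8 Hz.
8 Hz ≤ fs/2 = 20 Hz, appears at 8 Hz.
108 Hz mod fs = 28 Hz.
28 Hz > fs/2 = 20 Hz, folds to fs − 28 Hz = 12 Hz.
92 Hz and 108 Hz both map to 12 Hz.

92 Hz, 108 Hz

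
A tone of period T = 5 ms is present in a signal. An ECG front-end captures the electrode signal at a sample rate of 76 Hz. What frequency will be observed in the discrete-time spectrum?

T = 5 ms → f = 1/T = 200 Hz.
200 Hz mod fs = 48 Hz.
48 Hz > fs/2 = 38 Hz, folds to fs − 48 Hz = 28 Hz.

28 Hz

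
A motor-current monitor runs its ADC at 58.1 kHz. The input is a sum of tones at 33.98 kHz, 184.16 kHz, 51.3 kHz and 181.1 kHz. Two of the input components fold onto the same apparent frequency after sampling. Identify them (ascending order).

fs/2 = 29.05 kHz.
33.98 kHz > fs/2 = 29.05 kHz, folds to fs − 33.98 kHz = 24.12 kHz.
184.16 kHz mod fs = 9.86 kHz.
9.86 kHz ≤ fs/2 = 29.05 kHz, appears at 9.86 kHz.
51.3 kHz > fs/2 = 29.05 kHz, folds to fs − 51.3 kHz = 6.8 kHz.
181.1 kHz mod fs = 6.8 kHz.
6.8 kHz ≤ fs/2 = 29.05 kHz, appears at 6.8 kHz.
51.3 kHz and 181.1 kHz both map to 6.8 kHz.

51.3 kHz, 181.1 kHz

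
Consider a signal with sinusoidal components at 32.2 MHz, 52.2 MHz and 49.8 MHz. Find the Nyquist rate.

104.4 MHz

Highest-frequency component: 52.2 MHz.
Nyquist rate = 2 × 52.2 MHz = 104.4 MHz.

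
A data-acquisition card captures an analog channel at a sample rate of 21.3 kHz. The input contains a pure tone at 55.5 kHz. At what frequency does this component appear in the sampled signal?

55.5 kHz mod fs = 12.9 kHz.
12.9 kHz > fs/2 = 10.65 kHz, folds to fs − 12.9 kHz = 8.4 kHz.

8.4 kHz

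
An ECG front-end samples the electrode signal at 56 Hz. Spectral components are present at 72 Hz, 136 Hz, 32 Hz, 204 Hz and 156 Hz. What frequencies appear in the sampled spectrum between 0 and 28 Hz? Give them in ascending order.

12 Hz, 16 Hz, 20 Hz, 24 Hz

fs/2 = 28 Hz.
72 Hz mod fs = 16 Hz.
16 Hz ≤ fs/2 = 28 Hz, appears at 16 Hz.
136 Hz mod fs = 24 Hz.
24 Hz ≤ fs/2 = 28 Hz, appears at 24 Hz.
32 Hz > fs/2 = 28 Hz, folds to fs − 32 Hz = 24 Hz.
204 Hz mod fs = 36 Hz.
36 Hz > fs/2 = 28 Hz, folds to fs − 36 Hz = 20 Hz.
156 Hz mod fs = 44 Hz.
44 Hz > fs/2 = 28 Hz, folds to fs − 44 Hz = 12 Hz.
Distinct values: {12 Hz, 16 Hz, 20 Hz, 24 Hz}.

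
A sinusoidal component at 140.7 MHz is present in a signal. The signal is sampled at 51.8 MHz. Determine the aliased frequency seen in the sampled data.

140.7 MHz mod fs = 37.1 MHz.
37.1 MHz > fs/2 = 25.9 MHz, folds to fs − 37.1 MHz = 14.7 MHz.

14.7 MHz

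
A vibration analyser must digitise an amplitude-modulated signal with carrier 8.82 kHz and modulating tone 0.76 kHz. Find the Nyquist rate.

19.16 kHz

AM sidebands sit at fc ± fm = 8.06 kHz and 9.58 kHz.
Highest-frequency component: 9.58 kHz.
Nyquist rate = 2 × 9.58 kHz = 19.16 kHz.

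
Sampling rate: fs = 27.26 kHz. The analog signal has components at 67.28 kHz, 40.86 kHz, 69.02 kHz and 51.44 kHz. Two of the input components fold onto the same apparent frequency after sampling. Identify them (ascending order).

fs/2 = 13.63 kHz.
67.28 kHz mod fs = 12.76 kHz.
12.76 kHz ≤ fs/2 = 13.63 kHz, appears at 12.76 kHz.
40.86 kHz mod fs = 13.6 kHz.
13.6 kHz ≤ fs/2 = 13.63 kHz, appears at 13.6 kHz.
69.02 kHz mod fs = 14.5 kHz.
14.5 kHz > fs/2 = 13.63 kHz, folds to fs − 14.5 kHz = 12.76 kHz.
51.44 kHz mod fs = 24.18 kHz.
24.18 kHz > fs/2 = 13.63 kHz, folds to fs − 24.18 kHz = 3.08 kHz.
67.28 kHz and 69.02 kHz both map to 12.76 kHz.

67.28 kHz, 69.02 kHz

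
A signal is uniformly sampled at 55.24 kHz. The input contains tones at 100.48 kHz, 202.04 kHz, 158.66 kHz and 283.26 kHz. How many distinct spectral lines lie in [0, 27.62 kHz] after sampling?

fs/2 = 27.62 kHz.
100.48 kHz mod fs = 45.24 kHz.
45.24 kHz > fs/2 = 27.62 kHz, folds to fs − 45.24 kHz = 10 kHz.
202.04 kHz mod fs = 36.32 kHz.
36.32 kHz > fs/2 = 27.62 kHz, folds to fs − 36.32 kHz = 18.92 kHz.
158.66 kHz mod fs = 48.18 kHz.
48.18 kHz > fs/2 = 27.62 kHz, folds to fs − 48.18 kHz = 7.06 kHz.
283.26 kHz mod fs = 7.06 kHz.
7.06 kHz ≤ fs/2 = 27.62 kHz, appears at 7.06 kHz.
Distinct values: {7.06 kHz, 10 kHz, 18.92 kHz} → 3.

3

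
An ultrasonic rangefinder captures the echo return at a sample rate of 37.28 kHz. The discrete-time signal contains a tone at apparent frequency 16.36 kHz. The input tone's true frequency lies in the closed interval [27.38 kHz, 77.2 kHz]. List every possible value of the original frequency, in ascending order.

53.64 kHz, 58.2 kHz

Frequencies that alias to 16.36 kHz are k·fs ± 16.36 kHz for integer k ≥ 0.
k=0: 16.36 kHz.
k=1: 20.92 kHz, 53.64 kHz.
k=2: 58.2 kHz, 90.92 kHz.
k=3: 95.48 kHz, 128.2 kHz.
Within [27.38 kHz, 77.2 kHz]: 53.64 kHz, 58.2 kHz.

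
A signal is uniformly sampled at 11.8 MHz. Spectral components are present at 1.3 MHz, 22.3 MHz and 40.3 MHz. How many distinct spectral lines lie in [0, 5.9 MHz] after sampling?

2

fs/2 = 5.9 MHz.
1.3 MHz ≤ fs/2 = 5.9 MHz, passes unchanged.
22.3 MHz mod fs = 10.5 MHz.
10.5 MHz > fs/2 = 5.9 MHz, folds to fs − 10.5 MHz = 1.3 MHz.
40.3 MHz mod fs = 4.9 MHz.
4.9 MHz ≤ fs/2 = 5.9 MHz, appears at 4.9 MHz.
Distinct values: {1.3 MHz, 4.9 MHz} → 2.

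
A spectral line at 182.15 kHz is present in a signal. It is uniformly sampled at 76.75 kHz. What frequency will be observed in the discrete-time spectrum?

182.15 kHz mod fs = 28.65 kHz.
28.65 kHz ≤ fs/2 = 38.375 kHz, appears at 28.65 kHz.

28.65 kHz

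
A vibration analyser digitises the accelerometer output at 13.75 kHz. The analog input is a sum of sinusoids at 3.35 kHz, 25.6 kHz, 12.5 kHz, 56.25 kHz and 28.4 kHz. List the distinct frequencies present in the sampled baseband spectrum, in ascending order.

0.9 kHz, 1.25 kHz, 1.9 kHz, 3.35 kHz

fs/2 = 6.875 kHz.
3.35 kHz ≤ fs/2 = 6.875 kHz, passes unchanged.
25.6 kHz mod fs = 11.85 kHz.
11.85 kHz > fs/2 = 6.875 kHz, folds to fs − 11.85 kHz = 1.9 kHz.
12.5 kHz > fs/2 = 6.875 kHz, folds to fs − 12.5 kHz = 1.25 kHz.
56.25 kHz mod fs = 1.25 kHz.
1.25 kHz ≤ fs/2 = 6.875 kHz, appears at 1.25 kHz.
28.4 kHz mod fs = 0.9 kHz.
0.9 kHz ≤ fs/2 = 6.875 kHz, appears at 0.9 kHz.
Distinct values: {0.9 kHz, 1.25 kHz, 1.9 kHz, 3.35 kHz}.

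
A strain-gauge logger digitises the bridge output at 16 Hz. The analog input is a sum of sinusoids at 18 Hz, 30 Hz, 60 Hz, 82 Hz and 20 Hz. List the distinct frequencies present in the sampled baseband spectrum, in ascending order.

2 Hz, 4 Hz

fs/2 = 8 Hz.
18 Hz mod fs = 2 Hz.
2 Hz ≤ fs/2 = 8 Hz, appears at 2 Hz.
30 Hz mod fs = 14 Hz.
14 Hz > fs/2 = 8 Hz, folds to fs − 14 Hz = 2 Hz.
60 Hz mod fs = 12 Hz.
12 Hz > fs/2 = 8 Hz, folds to fs − 12 Hz = 4 Hz.
82 Hz mod fs = 2 Hz.
2 Hz ≤ fs/2 = 8 Hz, appears at 2 Hz.
20 Hz mod fs = 4 Hz.
4 Hz ≤ fs/2 = 8 Hz, appears at 4 Hz.
Distinct values: {2 Hz, 4 Hz}.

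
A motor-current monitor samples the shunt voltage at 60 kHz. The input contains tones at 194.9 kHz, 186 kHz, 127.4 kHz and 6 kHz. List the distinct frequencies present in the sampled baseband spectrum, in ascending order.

fs/2 = 30 kHz.
194.9 kHz mod fs = 14.9 kHz.
14.9 kHz ≤ fs/2 = 30 kHz, appears at 14.9 kHz.
186 kHz mod fs = 6 kHz.
6 kHz ≤ fs/2 = 30 kHz, appears at 6 kHz.
127.4 kHz mod fs = 7.4 kHz.
7.4 kHz ≤ fs/2 = 30 kHz, appears at 7.4 kHz.
6 kHz ≤ fs/2 = 30 kHz, passes unchanged.
Distinct values: {6 kHz, 7.4 kHz, 14.9 kHz}.

6 kHz, 7.4 kHz, 14.9 kHz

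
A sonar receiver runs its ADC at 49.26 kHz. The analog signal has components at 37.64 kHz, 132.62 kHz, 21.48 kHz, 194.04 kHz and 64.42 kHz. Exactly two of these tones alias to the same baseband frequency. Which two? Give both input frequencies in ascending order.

64.42 kHz, 132.62 kHz

fs/2 = 24.63 kHz.
37.64 kHz > fs/2 = 24.63 kHz, folds to fs − 37.64 kHz = 11.62 kHz.
132.62 kHz mod fs = 34.1 kHz.
34.1 kHz > fs/2 = 24.63 kHz, folds to fs − 34.1 kHz = 15.16 kHz.
21.48 kHz ≤ fs/2 = 24.63 kHz, passes unchanged.
194.04 kHz mod fs = 46.26 kHz.
46.26 kHz > fs/2 = 24.63 kHz, folds to fs − 46.26 kHz = 3 kHz.
64.42 kHz mod fs = 15.16 kHz.
15.16 kHz ≤ fs/2 = 24.63 kHz, appears at 15.16 kHz.
64.42 kHz and 132.62 kHz both map to 15.16 kHz.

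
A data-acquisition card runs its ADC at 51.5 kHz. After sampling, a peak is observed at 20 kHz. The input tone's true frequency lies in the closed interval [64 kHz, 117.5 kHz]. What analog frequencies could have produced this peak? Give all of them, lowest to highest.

Frequencies that alias to 20 kHz are k·fs ± 20 kHz for integer k ≥ 0.
k=0: 20 kHz.
k=1: 31.5 kHz, 71.5 kHz.
k=2: 83 kHz, 123 kHz.
k=3: 134.5 kHz, 174.5 kHz.
Within [64 kHz, 117.5 kHz]: 71.5 kHz, 83 kHz.

71.5 kHz, 83 kHz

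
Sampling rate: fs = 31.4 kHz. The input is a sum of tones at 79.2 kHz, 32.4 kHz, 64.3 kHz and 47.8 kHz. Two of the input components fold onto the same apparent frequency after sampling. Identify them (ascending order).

47.8 kHz, 79.2 kHz

fs/2 = 15.7 kHz.
79.2 kHz mod fs = 16.4 kHz.
16.4 kHz > fs/2 = 15.7 kHz, folds to fs − 16.4 kHz = 15 kHz.
32.4 kHz mod fs = 1 kHz.
1 kHz ≤ fs/2 = 15.7 kHz, appears at 1 kHz.
64.3 kHz mod fs = 1.5 kHz.
1.5 kHz ≤ fs/2 = 15.7 kHz, appears at 1.5 kHz.
47.8 kHz mod fs = 16.4 kHz.
16.4 kHz > fs/2 = 15.7 kHz, folds to fs − 16.4 kHz = 15 kHz.
47.8 kHz and 79.2 kHz both map to 15 kHz.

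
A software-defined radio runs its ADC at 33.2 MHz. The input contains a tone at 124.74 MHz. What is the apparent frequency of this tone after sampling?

8.06 MHz

124.74 MHz mod fs = 25.14 MHz.
25.14 MHz > fs/2 = 16.6 MHz, folds to fs − 25.14 MHz = 8.06 MHz.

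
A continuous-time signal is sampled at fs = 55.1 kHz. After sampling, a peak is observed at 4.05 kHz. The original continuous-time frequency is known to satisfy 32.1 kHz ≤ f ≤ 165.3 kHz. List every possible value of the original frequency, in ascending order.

Frequencies that alias to 4.05 kHz are k·fs ± 4.05 kHz for integer k ≥ 0.
k=0: 4.05 kHz.
k=1: 51.05 kHz, 59.15 kHz.
k=2: 106.15 kHz, 114.25 kHz.
k=3: 161.25 kHz, 169.35 kHz.
k=4: 216.35 kHz, 224.45 kHz.
Within [32.1 kHz, 165.3 kHz]: 51.05 kHz, 59.15 kHz, 106.15 kHz, 114.25 kHz, 161.25 kHz.

51.05 kHz, 59.15 kHz, 106.15 kHz, 114.25 kHz, 161.25 kHz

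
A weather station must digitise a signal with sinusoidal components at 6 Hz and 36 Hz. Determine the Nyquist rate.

72 Hz

Highest-frequency component: 36 Hz.
Nyquist rate = 2 × 36 Hz = 72 Hz.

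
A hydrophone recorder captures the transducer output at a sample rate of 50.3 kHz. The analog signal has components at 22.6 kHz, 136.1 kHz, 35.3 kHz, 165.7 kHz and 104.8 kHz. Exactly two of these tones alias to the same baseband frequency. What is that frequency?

fs/2 = 25.15 kHz.
22.6 kHz ≤ fs/2 = 25.15 kHz, passes unchanged.
136.1 kHz mod fs = 35.5 kHz.
35.5 kHz > fs/2 = 25.15 kHz, folds to fs − 35.5 kHz = 14.8 kHz.
35.3 kHz > fs/2 = 25.15 kHz, folds to fs − 35.3 kHz = 15 kHz.
165.7 kHz mod fs = 14.8 kHz.
14.8 kHz ≤ fs/2 = 25.15 kHz, appears at 14.8 kHz.
104.8 kHz mod fs = 4.2 kHz.
4.2 kHz ≤ fs/2 = 25.15 kHz, appears at 4.2 kHz.
136.1 kHz and 165.7 kHz both map to 14.8 kHz.

14.8 kHz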